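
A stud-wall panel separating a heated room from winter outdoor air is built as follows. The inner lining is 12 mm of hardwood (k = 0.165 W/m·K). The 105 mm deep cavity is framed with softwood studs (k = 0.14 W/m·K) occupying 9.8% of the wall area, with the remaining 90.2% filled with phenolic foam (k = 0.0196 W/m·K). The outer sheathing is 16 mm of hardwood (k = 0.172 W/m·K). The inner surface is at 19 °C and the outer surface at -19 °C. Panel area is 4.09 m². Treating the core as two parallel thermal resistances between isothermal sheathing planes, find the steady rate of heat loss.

Sheathing layers in series; stud and cavity paths in parallel between them.
R_inner = 0.012/(0.165×4.09) = 0.01778 K/W
R_stud  = 0.105/(0.14×0.098×4.09) = 1.871 K/W
R_cav   = 0.105/(0.0196×0.902×4.09) = 1.452 K/W
1/R_core = 1/R_stud + 1/R_cav → R_core = 0.8176 K/W
R_outer = 0.016/(0.172×4.09) = 0.02274 K/W
R_total = 0.8581 K/W
Q = ΔT/R_total = 38/0.8581

Q ≈ 44.3 W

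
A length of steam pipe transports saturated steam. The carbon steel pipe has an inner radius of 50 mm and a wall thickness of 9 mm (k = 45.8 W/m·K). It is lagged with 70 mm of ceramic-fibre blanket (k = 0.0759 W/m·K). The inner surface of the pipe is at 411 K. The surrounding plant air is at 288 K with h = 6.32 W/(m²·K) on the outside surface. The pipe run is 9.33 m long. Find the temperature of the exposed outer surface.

T ≈ 301 K

Cylindrical conduction, so R = ln(r₂/r₁)/(2πkL) per layer, in series:
R_carbon steel pipe wall = ln(59/50)/(2π×45.8×9.33) = 6.165×10^-5 K/W
R_ceramic-fibre blanket = ln(129/59)/(2π×0.0759×9.33) = 0.1758 K/W
R_outer film = 1/(h_o·2πr_oL) = 1/(6.32×2π×0.129×9.33) = 0.02092 K/W
R_total = 0.1968 K/W
Q = ΔT/R_total = 123/0.1968
Q = 625 W
T_interface = T_inner − Q·ΣR(inner→interface) = 411 − 625×0.1759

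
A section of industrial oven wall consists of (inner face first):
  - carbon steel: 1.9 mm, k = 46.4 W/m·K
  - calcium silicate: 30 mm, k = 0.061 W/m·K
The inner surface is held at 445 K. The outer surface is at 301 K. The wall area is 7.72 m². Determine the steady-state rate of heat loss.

Q ≈ 2260 W

Using the resistance-network approach (series):
R_carbon steel = L/(kA) = 0.0019/(46.4×7.72) = 5.304×10^-6 K/W
R_calcium silicate = L/(kA) = 0.03/(0.061×7.72) = 0.06371 K/W
R_total = 0.06371 K/W
Q = ΔT / R_total = 144 / 0.06371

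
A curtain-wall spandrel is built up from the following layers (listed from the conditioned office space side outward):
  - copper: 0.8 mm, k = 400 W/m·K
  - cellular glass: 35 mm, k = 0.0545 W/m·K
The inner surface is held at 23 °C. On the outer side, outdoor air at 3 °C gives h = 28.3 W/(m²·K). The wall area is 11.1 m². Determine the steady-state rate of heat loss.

Q ≈ 328 W

Model the wall as resistances in series:
R_copper = L/(kA) = 0.0008/(400×11.1) = 1.802×10^-7 K/W
R_cellular glass = L/(kA) = 0.035/(0.0545×11.1) = 0.05786 K/W
R_outer film = 1/(h_o·A) = 1/(28.3×11.1) = 0.003183 K/W
R_total = 0.06104 K/W
Q = ΔT / R_total = 20 / 0.06104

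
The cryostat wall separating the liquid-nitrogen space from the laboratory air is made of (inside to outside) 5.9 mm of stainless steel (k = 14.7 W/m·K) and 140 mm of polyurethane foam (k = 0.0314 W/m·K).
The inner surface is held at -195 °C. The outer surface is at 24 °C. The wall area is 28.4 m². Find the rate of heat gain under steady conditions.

Thermal resistances in series:
R_stainless steel = L/(kA) = 0.0059/(14.7×28.4) = 1.413×10^-5 K/W
R_polyurethane foam = L/(kA) = 0.14/(0.0314×28.4) = 0.157 K/W
R_total = 0.157 K/W
Q = ΔT / R_total = 219 / 0.157

Q ≈ 1390 W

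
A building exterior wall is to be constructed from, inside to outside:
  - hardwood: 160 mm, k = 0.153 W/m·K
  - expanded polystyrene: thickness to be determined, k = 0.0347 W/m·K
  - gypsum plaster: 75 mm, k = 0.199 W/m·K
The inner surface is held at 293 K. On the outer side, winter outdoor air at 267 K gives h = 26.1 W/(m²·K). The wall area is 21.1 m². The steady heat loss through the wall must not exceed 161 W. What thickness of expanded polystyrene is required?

Using the resistance-network approach (series):
R_hardwood = L/(kA) = 0.16/(0.153×21.1) = 0.04956 K/W
R_gypsum plaster = L/(kA) = 0.075/(0.199×21.1) = 0.01786 K/W
R_outer film = 1/(h_o·A) = 1/(26.1×21.1) = 0.001816 K/W
Sum of the known resistances R_other = 0.06924 K/W
Required total resistance R_tot = ΔT/Q_allow = 26/161 = 0.1615 K/W
R_expanded polystyrene = R_tot − R_other = 0.09225 K/W
L = R·k·A = 0.09225×0.0347×21.1

L ≈ 67.5 mm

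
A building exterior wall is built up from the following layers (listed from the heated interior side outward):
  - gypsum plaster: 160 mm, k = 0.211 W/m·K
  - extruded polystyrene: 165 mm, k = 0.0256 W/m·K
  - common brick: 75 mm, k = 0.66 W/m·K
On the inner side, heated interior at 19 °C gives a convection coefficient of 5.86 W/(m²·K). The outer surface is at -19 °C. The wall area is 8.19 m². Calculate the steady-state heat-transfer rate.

Treating each layer as a thermal resistance in series:
R_inner film = 1/(h_i·A) = 1/(5.86×8.19) = 0.02084 K/W
R_gypsum plaster = L/(kA) = 0.16/(0.211×8.19) = 0.09259 K/W
R_extruded polystyrene = L/(kA) = 0.165/(0.0256×8.19) = 0.787 K/W
R_common brick = L/(kA) = 0.075/(0.66×8.19) = 0.01388 K/W
R_total = 0.9143 K/W
Q = ΔT / R_total = 38 / 0.9143

Q ≈ 41.6 W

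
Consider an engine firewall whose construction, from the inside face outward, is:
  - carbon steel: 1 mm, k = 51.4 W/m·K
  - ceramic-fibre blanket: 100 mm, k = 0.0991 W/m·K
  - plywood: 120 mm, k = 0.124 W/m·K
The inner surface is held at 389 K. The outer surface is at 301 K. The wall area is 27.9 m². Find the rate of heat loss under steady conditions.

Treating each layer as a thermal resistance in series:
R_carbon steel = L/(kA) = 0.001/(51.4×27.9) = 6.973×10^-7 K/W
R_ceramic-fibre blanket = L/(kA) = 0.1/(0.0991×27.9) = 0.03617 K/W
R_plywood = L/(kA) = 0.12/(0.124×27.9) = 0.03469 K/W
R_total = 0.07085 K/W
Q = ΔT / R_total = 88 / 0.07085

Q ≈ 1240 W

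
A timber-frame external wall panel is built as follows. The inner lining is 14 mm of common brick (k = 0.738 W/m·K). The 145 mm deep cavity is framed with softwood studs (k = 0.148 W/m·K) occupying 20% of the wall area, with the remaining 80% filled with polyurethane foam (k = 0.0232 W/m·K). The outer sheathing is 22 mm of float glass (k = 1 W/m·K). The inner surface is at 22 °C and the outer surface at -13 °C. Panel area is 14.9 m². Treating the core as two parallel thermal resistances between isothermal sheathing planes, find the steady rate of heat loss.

Q ≈ 171 W

Sheathing layers in series; stud and cavity paths in parallel between them.
R_inner = 0.014/(0.738×14.9) = 0.001273 K/W
R_stud  = 0.145/(0.148×0.2×14.9) = 0.3288 K/W
R_cav   = 0.145/(0.0232×0.8×14.9) = 0.5243 K/W
1/R_core = 1/R_stud + 1/R_cav → R_core = 0.2021 K/W
R_outer = 0.022/(1×14.9) = 0.001477 K/W
R_total = 0.2048 K/W
Q = ΔT/R_total = 35/0.2048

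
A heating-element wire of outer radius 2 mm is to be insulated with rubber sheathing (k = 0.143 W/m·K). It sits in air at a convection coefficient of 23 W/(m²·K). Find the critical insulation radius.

r_cr ≈ 6.22 mm

For a cylinder r_cr = k/h = 0.143/23
r_cr = 6.22 mm; since the bare radius (2 mm) is below r_cr, adding a thin layer of insulation will *increase* heat loss.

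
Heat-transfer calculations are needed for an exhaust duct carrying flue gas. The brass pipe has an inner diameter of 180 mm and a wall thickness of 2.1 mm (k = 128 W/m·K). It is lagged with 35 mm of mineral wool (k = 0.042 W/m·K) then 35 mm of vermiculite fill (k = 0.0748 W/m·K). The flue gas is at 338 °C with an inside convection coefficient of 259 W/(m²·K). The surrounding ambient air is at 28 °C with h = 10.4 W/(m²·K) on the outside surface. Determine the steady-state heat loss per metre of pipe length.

q′ ≈ 169 W/m

Cylindrical conduction, so R = ln(r₂/r₁)/(2πkL) per layer, in series:
R_inner film = 1/(h_i·2πr₁L) = 1/(259×2π×0.09×1) = 0.006828 K/W
R_brass pipe wall = ln(92.1/90)/(2π×128×1) = 2.868×10^-5 K/W
R_mineral wool = ln(127.1/92.1)/(2π×0.042×1) = 1.221 K/W
R_vermiculite fill = ln(162.1/127.1)/(2π×0.0748×1) = 0.5175 K/W
R_outer film = 1/(h_o·2πr_oL) = 1/(10.4×2π×0.1621×1) = 0.09441 K/W
R_total = 1.839 K/W
Q = ΔT/R_total = 310/1.839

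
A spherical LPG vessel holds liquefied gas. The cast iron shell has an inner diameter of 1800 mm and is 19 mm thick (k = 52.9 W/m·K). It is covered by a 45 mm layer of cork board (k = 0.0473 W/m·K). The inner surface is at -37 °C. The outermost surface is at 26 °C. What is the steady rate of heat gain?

Spherical conduction: R = (1/r_in − 1/r_out)/(4πk) per layer; series-sum.
R_cast iron shell = (1/0.9 − 1/0.919)/(4π×52.9) = 3.456×10^-5 K/W
R_cork board = (1/0.919 − 1/0.964)/(4π×0.0473) = 0.08546 K/W
R_total = 0.08549 K/W
Q = ΔT/R_total = 63/0.08549

Q ≈ 737 W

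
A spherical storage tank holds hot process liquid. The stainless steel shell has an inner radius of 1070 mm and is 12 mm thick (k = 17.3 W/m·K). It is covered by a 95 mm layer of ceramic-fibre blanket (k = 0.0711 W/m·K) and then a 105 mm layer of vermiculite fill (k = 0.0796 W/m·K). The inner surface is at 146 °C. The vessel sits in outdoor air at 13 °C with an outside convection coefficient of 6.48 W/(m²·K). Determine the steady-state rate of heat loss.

Q ≈ 828 W

Radial (spherical) resistances in series:
R_stainless steel shell = (1/1.07 − 1/1.082)/(4π×17.3) = 4.768×10^-5 K/W
R_ceramic-fibre blanket = (1/1.082 − 1/1.177)/(4π×0.0711) = 0.08349 K/W
R_vermiculite fill = (1/1.177 − 1/1.282)/(4π×0.0796) = 0.06957 K/W
R_outer film = 1/(h·4πr_o²) = 1/(6.48×4π×1.282²) = 0.007472 K/W
R_total = 0.1606 K/W
Q = ΔT/R_total = 133/0.1606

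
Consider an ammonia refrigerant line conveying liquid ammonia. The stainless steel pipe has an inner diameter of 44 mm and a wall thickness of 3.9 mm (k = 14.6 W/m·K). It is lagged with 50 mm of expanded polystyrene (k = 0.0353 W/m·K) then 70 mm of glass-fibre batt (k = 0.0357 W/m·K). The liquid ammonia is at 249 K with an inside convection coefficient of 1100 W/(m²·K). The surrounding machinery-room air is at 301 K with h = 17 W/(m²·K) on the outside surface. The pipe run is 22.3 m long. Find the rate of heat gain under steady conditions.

Q ≈ 148 W

Per-layer cylindrical resistances, series-summed:
R_inner film = 1/(h_i·2πr₁L) = 1/(1100×2π×0.022×22.3) = 2.949×10^-4 K/W
R_stainless steel pipe wall = ln(25.9/22)/(2π×14.6×22.3) = 7.978×10^-5 K/W
R_expanded polystyrene = ln(75.9/25.9)/(2π×0.0353×22.3) = 0.2174 K/W
R_glass-fibre batt = ln(145.9/75.9)/(2π×0.0357×22.3) = 0.1306 K/W
R_outer film = 1/(h_o·2πr_oL) = 1/(17×2π×0.1459×22.3) = 0.002877 K/W
R_total = 0.3513 K/W
Q = ΔT/R_total = 52/0.3513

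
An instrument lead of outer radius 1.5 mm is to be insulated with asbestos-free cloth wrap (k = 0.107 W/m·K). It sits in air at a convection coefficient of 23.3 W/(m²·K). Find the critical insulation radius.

For a cylinder r_cr = k/h = 0.107/23.3
r_cr = 4.59 mm; since the bare radius (1.5 mm) is below r_cr, adding a thin layer of insulation will *increase* heat loss.

r_cr ≈ 4.59 mm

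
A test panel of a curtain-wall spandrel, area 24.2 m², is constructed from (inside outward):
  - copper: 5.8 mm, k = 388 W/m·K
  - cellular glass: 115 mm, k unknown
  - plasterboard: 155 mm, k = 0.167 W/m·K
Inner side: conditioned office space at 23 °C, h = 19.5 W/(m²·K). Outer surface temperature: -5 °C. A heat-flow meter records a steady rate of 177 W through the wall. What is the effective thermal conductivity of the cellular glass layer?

k ≈ 0.0404 W/(m·K)

Thermal resistances in series:
R_inner film = 1/(h_i·A) = 1/(19.5×24.2) = 0.002119 K/W
R_copper = L/(kA) = 0.0058/(388×24.2) = 6.177×10^-7 K/W
R_plasterboard = L/(kA) = 0.155/(0.167×24.2) = 0.03835 K/W
Sum of known resistances R_other = 0.04047 K/W
Total R = ΔT/Q = 28/177 = 0.1582 K/W
R_cellular glass = R_total − R_other = 0.1177 K/W
k = L/(R·A) = 0.115/(0.1177×24.2)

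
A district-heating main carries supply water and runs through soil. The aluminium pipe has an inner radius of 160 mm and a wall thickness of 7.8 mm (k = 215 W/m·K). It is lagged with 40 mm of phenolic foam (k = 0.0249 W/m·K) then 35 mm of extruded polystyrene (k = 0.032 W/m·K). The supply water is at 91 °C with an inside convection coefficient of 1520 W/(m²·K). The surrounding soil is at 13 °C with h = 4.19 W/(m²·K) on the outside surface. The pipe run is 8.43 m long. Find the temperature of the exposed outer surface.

Treating each annulus and film as a series resistance:
R_inner film = 1/(h_i·2πr₁L) = 1/(1520×2π×0.16×8.43) = 7.763×10^-5 K/W
R_aluminium pipe wall = ln(167.8/160)/(2π×215×8.43) = 4.18×10^-6 K/W
R_phenolic foam = ln(207.8/167.8)/(2π×0.0249×8.43) = 0.1621 K/W
R_extruded polystyrene = ln(242.8/207.8)/(2π×0.032×8.43) = 0.09184 K/W
R_outer film = 1/(h_o·2πr_oL) = 1/(4.19×2π×0.2428×8.43) = 0.01856 K/W
R_total = 0.2726 K/W
Q = ΔT/R_total = 78/0.2726
Q = 286 W
T_interface = T_inner − Q·ΣR(inner→interface) = 91 − 286×0.254

T ≈ 18.3 °C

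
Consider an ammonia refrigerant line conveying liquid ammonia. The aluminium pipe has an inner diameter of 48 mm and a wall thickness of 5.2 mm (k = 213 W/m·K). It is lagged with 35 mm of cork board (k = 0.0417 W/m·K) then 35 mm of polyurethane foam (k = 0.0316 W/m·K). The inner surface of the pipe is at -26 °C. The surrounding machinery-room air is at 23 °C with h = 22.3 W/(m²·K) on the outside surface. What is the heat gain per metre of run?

Radial resistances (cylindrical: R_cond = ln(r_o/r_i)/(2πkL), R_conv = 1/(h·2πrL)):
R_aluminium pipe wall = ln(29.2/24)/(2π×213×1) = 1.465×10^-4 K/W
R_cork board = ln(64.2/29.2)/(2π×0.0417×1) = 3.007 K/W
R_polyurethane foam = ln(99.2/64.2)/(2π×0.0316×1) = 2.192 K/W
R_outer film = 1/(h_o·2πr_oL) = 1/(22.3×2π×0.0992×1) = 0.07195 K/W
R_total = 5.271 K/W
Q = ΔT/R_total = 49/5.271

q′ ≈ 9.3 W/m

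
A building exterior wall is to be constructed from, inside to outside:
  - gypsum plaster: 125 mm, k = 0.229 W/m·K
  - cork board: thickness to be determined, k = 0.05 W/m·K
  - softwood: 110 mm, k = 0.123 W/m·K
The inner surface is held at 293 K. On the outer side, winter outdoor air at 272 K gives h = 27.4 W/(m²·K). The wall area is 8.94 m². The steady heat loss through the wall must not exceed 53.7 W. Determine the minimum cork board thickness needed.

Treating each layer as a thermal resistance in series:
R_gypsum plaster = L/(kA) = 0.125/(0.229×8.94) = 0.06106 K/W
R_softwood = L/(kA) = 0.11/(0.123×8.94) = 0.1 K/W
R_outer film = 1/(h_o·A) = 1/(27.4×8.94) = 0.004082 K/W
Sum of the known resistances R_other = 0.1652 K/W
Required total resistance R_tot = ΔT/Q_allow = 21/53.7 = 0.3911 K/W
R_cork board = R_tot − R_other = 0.2259 K/W
L = R·k·A = 0.2259×0.05×8.94

L ≈ 101 mm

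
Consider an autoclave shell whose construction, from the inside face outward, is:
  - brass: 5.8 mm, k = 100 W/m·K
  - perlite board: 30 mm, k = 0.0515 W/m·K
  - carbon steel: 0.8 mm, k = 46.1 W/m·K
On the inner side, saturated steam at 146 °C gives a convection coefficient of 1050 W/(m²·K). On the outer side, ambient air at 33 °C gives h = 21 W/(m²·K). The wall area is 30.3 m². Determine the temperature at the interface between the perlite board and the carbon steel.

T ≈ 41.5 °C

Series thermal resistances:
R_inner film = 1/(h_i·A) = 1/(1050×30.3) = 3.143×10^-5 K/W
R_brass = L/(kA) = 0.0058/(100×30.3) = 1.914×10^-6 K/W
R_perlite board = L/(kA) = 0.03/(0.0515×30.3) = 0.01923 K/W
R_carbon steel = L/(kA) = 0.0008/(46.1×30.3) = 5.727×10^-7 K/W
R_outer film = 1/(h_o·A) = 1/(21×30.3) = 0.001572 K/W
R_total = 0.02083 K/W;  Q = ΔT/R_total = 113/0.02083 = 5425 W
T_interface = T_inner − Q·ΣR(inner→interface) = 146 − 5420×0.01926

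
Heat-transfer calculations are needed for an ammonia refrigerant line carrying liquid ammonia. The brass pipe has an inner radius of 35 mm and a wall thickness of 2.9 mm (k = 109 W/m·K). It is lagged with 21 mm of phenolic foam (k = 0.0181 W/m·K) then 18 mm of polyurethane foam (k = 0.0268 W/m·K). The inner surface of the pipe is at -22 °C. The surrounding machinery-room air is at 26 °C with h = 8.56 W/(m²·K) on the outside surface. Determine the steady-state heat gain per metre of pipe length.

Cylindrical conduction, so R = ln(r₂/r₁)/(2πkL) per layer, in series:
R_brass pipe wall = ln(37.9/35)/(2π×109×1) = 1.162×10^-4 K/W
R_phenolic foam = ln(58.9/37.9)/(2π×0.0181×1) = 3.877 K/W
R_polyurethane foam = ln(76.9/58.9)/(2π×0.0268×1) = 1.584 K/W
R_outer film = 1/(h_o·2πr_oL) = 1/(8.56×2π×0.0769×1) = 0.2418 K/W
R_total = 5.702 K/W
Q = ΔT/R_total = 48/5.702

q′ ≈ 8.42 W/m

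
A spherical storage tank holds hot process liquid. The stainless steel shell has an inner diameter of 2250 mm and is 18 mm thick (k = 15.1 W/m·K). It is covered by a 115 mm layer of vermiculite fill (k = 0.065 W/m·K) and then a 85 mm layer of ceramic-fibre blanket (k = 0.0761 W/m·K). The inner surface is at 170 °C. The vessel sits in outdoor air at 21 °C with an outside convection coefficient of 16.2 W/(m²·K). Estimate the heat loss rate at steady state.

For a spherical shell R = (1/r₁ − 1/r₂)/(4πk); film R = 1/(h·4πr²). In series:
R_stainless steel shell = (1/1.125 − 1/1.143)/(4π×15.1) = 7.377×10^-5 K/W
R_vermiculite fill = (1/1.143 − 1/1.258)/(4π×0.065) = 0.09791 K/W
R_ceramic-fibre blanket = (1/1.258 − 1/1.343)/(4π×0.0761) = 0.05261 K/W
R_outer film = 1/(h·4πr_o²) = 1/(16.2×4π×1.343²) = 0.002723 K/W
R_total = 0.1533 K/W
Q = ΔT/R_total = 149/0.1533

Q ≈ 972 W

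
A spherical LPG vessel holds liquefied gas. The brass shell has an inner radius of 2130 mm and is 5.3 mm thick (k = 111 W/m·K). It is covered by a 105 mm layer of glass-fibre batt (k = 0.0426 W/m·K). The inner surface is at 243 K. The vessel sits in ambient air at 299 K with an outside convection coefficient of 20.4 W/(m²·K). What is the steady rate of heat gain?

Q ≈ 1340 W

Spherical conduction: R = (1/r_in − 1/r_out)/(4πk) per layer; series-sum.
R_brass shell = (1/2.13 − 1/2.1353)/(4π×111) = 8.354×10^-7 K/W
R_glass-fibre batt = (1/2.1353 − 1/2.2403)/(4π×0.0426) = 0.041 K/W
R_outer film = 1/(h·4πr_o²) = 1/(20.4×4π×2.2403²) = 7.772×10^-4 K/W
R_total = 0.04178 K/W
Q = ΔT/R_total = 56/0.04178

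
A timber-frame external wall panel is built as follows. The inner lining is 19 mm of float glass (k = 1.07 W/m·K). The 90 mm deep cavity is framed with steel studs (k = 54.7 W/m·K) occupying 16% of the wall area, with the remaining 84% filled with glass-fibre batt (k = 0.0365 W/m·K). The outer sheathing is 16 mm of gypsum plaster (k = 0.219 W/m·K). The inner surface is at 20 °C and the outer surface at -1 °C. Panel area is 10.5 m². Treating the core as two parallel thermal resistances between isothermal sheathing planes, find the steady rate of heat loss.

Sheathing layers in series; stud and cavity paths in parallel between them.
R_inner = 0.019/(1.07×10.5) = 0.001691 K/W
R_stud  = 0.09/(54.7×0.16×10.5) = 9.794×10^-4 K/W
R_cav   = 0.09/(0.0365×0.84×10.5) = 0.2796 K/W
1/R_core = 1/R_stud + 1/R_cav → R_core = 9.759×10^-4 K/W
R_outer = 0.016/(0.219×10.5) = 0.006958 K/W
R_total = 0.009625 K/W
Q = ΔT/R_total = 21/0.009625

Q ≈ 2180 W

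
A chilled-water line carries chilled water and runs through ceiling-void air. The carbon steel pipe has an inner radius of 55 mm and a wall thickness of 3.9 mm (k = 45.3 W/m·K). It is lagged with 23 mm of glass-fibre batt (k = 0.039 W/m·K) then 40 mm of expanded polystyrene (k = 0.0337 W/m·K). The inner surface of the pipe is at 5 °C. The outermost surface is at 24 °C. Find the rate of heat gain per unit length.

q′ ≈ 5.89 W/m

Radial resistances (cylindrical: R_cond = ln(r_o/r_i)/(2πkL), R_conv = 1/(h·2πrL)):
R_carbon steel pipe wall = ln(58.9/55)/(2π×45.3×1) = 2.407×10^-4 K/W
R_glass-fibre batt = ln(81.9/58.9)/(2π×0.039×1) = 1.345 K/W
R_expanded polystyrene = ln(121.9/81.9)/(2π×0.0337×1) = 1.878 K/W
R_total = 3.224 K/W
Q = ΔT/R_total = 19/3.224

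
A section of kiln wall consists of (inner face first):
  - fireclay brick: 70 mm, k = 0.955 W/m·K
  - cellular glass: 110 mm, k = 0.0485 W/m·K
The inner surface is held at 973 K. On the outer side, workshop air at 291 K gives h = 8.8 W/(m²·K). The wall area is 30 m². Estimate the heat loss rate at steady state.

Treating each layer as a thermal resistance in series:
R_fireclay brick = L/(kA) = 0.07/(0.955×30) = 0.002443 K/W
R_cellular glass = L/(kA) = 0.11/(0.0485×30) = 0.0756 K/W
R_outer film = 1/(h_o·A) = 1/(8.8×30) = 0.003788 K/W
R_total = 0.08183 K/W
Q = ΔT / R_total = 682 / 0.08183

Q ≈ 8330 W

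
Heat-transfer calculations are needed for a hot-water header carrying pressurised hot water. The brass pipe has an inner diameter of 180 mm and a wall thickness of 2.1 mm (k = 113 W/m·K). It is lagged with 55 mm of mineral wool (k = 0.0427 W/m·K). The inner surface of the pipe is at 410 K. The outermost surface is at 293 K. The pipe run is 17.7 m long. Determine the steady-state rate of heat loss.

Q ≈ 1190 W

Radial resistances (cylindrical: R_cond = ln(r_o/r_i)/(2πkL), R_conv = 1/(h·2πrL)):
R_brass pipe wall = ln(92.1/90)/(2π×113×17.7) = 1.835×10^-6 K/W
R_mineral wool = ln(147.1/92.1)/(2π×0.0427×17.7) = 0.0986 K/W
R_total = 0.0986 K/W
Q = ΔT/R_total = 117/0.0986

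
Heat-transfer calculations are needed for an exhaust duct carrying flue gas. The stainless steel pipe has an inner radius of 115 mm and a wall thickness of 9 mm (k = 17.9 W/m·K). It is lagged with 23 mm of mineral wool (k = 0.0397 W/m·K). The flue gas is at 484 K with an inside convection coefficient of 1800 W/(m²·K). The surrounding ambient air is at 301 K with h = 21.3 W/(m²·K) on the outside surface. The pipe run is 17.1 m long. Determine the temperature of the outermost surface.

Cylindrical conduction, so R = ln(r₂/r₁)/(2πkL) per layer, in series:
R_inner film = 1/(h_i·2πr₁L) = 1/(1800×2π×0.115×17.1) = 4.496×10^-5 K/W
R_stainless steel pipe wall = ln(124/115)/(2π×17.9×17.1) = 3.918×10^-5 K/W
R_mineral wool = ln(147/124)/(2π×0.0397×17.1) = 0.03989 K/W
R_outer film = 1/(h_o·2πr_oL) = 1/(21.3×2π×0.147×17.1) = 0.002973 K/W
R_total = 0.04295 K/W
Q = ΔT/R_total = 183/0.04295
Q = 4260 W
T_interface = T_inner − Q·ΣR(inner→interface) = 484 − 4260×0.03997

T ≈ 314 K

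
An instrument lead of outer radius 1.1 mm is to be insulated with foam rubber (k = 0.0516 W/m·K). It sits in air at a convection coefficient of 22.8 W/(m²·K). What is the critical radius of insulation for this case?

For a cylinder r_cr = k/h = 0.0516/22.8
r_cr = 2.26 mm; since the bare radius (1.1 mm) is below r_cr, adding a thin layer of insulation will *increase* heat loss.

r_cr ≈ 2.26 mm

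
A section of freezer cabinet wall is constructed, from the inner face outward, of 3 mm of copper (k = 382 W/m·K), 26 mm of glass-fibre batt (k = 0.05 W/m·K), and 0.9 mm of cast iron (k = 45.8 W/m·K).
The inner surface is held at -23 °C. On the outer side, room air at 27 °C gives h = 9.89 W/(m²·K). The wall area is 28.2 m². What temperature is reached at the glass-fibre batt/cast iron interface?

Model the wall as resistances in series:
R_copper = L/(kA) = 0.003/(382×28.2) = 2.785×10^-7 K/W
R_glass-fibre batt = L/(kA) = 0.026/(0.05×28.2) = 0.01844 K/W
R_cast iron = L/(kA) = 0.0009/(45.8×28.2) = 6.968×10^-7 K/W
R_outer film = 1/(h_o·A) = 1/(9.89×28.2) = 0.003586 K/W
R_total = 0.02203 K/W;  Q = ΔT/R_total = 50/0.02203 = 2270 W
T_interface = T_inner + Q·ΣR(inner→interface) = -23 + 2270×0.01844

T ≈ 18.9 °C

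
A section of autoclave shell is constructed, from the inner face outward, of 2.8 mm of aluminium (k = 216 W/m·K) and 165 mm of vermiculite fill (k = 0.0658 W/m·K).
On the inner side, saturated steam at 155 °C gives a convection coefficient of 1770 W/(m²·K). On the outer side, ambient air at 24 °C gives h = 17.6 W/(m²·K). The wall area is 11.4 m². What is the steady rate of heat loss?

Series thermal resistances:
R_inner film = 1/(h_i·A) = 1/(1770×11.4) = 4.956×10^-5 K/W
R_aluminium = L/(kA) = 0.0028/(216×11.4) = 1.137×10^-6 K/W
R_vermiculite fill = L/(kA) = 0.165/(0.0658×11.4) = 0.22 K/W
R_outer film = 1/(h_o·A) = 1/(17.6×11.4) = 0.004984 K/W
R_total = 0.225 K/W
Q = ΔT / R_total = 131 / 0.225

Q ≈ 582 W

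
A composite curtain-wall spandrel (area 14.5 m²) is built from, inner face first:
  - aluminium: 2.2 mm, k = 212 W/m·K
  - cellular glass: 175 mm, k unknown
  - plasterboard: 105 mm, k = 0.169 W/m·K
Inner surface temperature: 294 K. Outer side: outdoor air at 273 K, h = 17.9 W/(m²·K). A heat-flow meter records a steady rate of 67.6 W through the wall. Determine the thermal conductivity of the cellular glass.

Series thermal resistances:
R_aluminium = L/(kA) = 0.0022/(212×14.5) = 7.157×10^-7 K/W
R_plasterboard = L/(kA) = 0.105/(0.169×14.5) = 0.04285 K/W
R_outer film = 1/(h_o·A) = 1/(17.9×14.5) = 0.003853 K/W
Sum of known resistances R_other = 0.0467 K/W
Total R = ΔT/Q = 21/67.6 = 0.3107 K/W
R_cellular glass = R_total − R_other = 0.2639 K/W
k = L/(R·A) = 0.175/(0.2639×14.5)

k ≈ 0.0457 W/(m·K)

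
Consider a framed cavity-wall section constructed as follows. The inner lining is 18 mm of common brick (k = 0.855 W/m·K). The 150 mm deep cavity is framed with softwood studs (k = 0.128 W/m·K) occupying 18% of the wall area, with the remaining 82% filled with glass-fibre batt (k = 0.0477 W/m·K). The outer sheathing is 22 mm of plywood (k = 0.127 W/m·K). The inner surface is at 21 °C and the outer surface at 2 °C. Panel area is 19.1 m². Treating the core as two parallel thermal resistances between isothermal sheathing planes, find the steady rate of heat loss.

Q ≈ 139 W

Sheathing layers in series; stud and cavity paths in parallel between them.
R_inner = 0.018/(0.855×19.1) = 0.001102 K/W
R_stud  = 0.15/(0.128×0.18×19.1) = 0.3409 K/W
R_cav   = 0.15/(0.0477×0.82×19.1) = 0.2008 K/W
1/R_core = 1/R_stud + 1/R_cav → R_core = 0.1264 K/W
R_outer = 0.022/(0.127×19.1) = 0.00907 K/W
R_total = 0.1365 K/W
Q = ΔT/R_total = 19/0.1365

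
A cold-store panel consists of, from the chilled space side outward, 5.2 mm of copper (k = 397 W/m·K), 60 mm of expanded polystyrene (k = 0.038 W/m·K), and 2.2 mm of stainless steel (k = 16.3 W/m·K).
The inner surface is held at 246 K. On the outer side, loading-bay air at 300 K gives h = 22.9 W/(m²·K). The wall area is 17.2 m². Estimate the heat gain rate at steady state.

Model the wall as resistances in series:
R_copper = L/(kA) = 0.0052/(397×17.2) = 7.615×10^-7 K/W
R_expanded polystyrene = L/(kA) = 0.06/(0.038×17.2) = 0.0918 K/W
R_stainless steel = L/(kA) = 0.0022/(16.3×17.2) = 7.847×10^-6 K/W
R_outer film = 1/(h_o·A) = 1/(22.9×17.2) = 0.002539 K/W
R_total = 0.09435 K/W
Q = ΔT / R_total = 54 / 0.09435

Q ≈ 572 W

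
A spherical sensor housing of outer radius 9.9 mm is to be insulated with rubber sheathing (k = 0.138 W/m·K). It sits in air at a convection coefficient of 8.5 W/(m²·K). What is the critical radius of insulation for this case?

For a sphere r_cr = 2k/h = 2×0.138/8.5
r_cr = 32.5 mm; since the bare radius (9.9 mm) is below r_cr, adding a thin layer of insulation will *increase* heat loss.

r_cr ≈ 32.5 mm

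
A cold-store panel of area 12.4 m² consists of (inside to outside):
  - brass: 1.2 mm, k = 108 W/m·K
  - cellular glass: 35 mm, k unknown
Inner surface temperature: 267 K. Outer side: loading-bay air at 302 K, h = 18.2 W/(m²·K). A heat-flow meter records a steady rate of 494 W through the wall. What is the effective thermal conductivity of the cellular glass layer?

Series thermal resistances:
R_brass = L/(kA) = 0.0012/(108×12.4) = 8.961×10^-7 K/W
R_outer film = 1/(h_o·A) = 1/(18.2×12.4) = 0.004431 K/W
Sum of known resistances R_other = 0.004432 K/W
Total R = ΔT/Q = 35/494 = 0.07085 K/W
R_cellular glass = R_total − R_other = 0.06642 K/W
k = L/(R·A) = 0.035/(0.06642×12.4)

k ≈ 0.0425 W/(m·K)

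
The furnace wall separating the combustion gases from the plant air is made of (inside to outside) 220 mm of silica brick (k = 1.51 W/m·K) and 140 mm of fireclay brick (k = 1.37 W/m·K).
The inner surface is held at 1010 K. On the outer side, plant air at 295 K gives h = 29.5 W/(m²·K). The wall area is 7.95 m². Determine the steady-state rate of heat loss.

Model the wall as resistances in series:
R_silica brick = L/(kA) = 0.22/(1.51×7.95) = 0.01833 K/W
R_fireclay brick = L/(kA) = 0.14/(1.37×7.95) = 0.01285 K/W
R_outer film = 1/(h_o·A) = 1/(29.5×7.95) = 0.004264 K/W
R_total = 0.03544 K/W
Q = ΔT / R_total = 715 / 0.03544

Q ≈ 20200 W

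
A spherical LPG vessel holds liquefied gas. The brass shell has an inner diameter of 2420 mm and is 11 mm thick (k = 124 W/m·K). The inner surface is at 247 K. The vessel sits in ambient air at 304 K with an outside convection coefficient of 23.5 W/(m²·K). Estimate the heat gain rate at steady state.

Each spherical layer contributes R = (1/r_i − 1/r_o)/(4πk):
R_brass shell = (1/1.21 − 1/1.221)/(4π×124) = 4.778×10^-6 K/W
R_outer film = 1/(h·4πr_o²) = 1/(23.5×4π×1.221²) = 0.002271 K/W
R_total = 0.002276 K/W
Q = ΔT/R_total = 57/0.002276

Q ≈ 25000 W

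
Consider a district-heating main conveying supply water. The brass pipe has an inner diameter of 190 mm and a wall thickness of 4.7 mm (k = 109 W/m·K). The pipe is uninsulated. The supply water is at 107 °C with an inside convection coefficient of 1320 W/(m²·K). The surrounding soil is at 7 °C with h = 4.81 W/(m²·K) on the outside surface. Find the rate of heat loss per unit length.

Per-layer cylindrical resistances, series-summed:
R_inner film = 1/(h_i·2πr₁L) = 1/(1320×2π×0.095×1) = 0.001269 K/W
R_brass pipe wall = ln(99.7/95)/(2π×109×1) = 7.051×10^-5 K/W
R_outer film = 1/(h_o·2πr_oL) = 1/(4.81×2π×0.0997×1) = 0.3319 K/W
R_total = 0.3332 K/W
Q = ΔT/R_total = 100/0.3332

q′ ≈ 300 W/m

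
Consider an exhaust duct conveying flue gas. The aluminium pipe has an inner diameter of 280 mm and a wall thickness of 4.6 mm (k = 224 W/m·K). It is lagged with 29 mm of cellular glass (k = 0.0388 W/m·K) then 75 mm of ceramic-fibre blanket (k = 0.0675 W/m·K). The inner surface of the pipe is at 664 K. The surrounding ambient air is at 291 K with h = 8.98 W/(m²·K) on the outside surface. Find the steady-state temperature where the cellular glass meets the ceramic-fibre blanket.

T ≈ 496 K

Cylindrical conduction, so R = ln(r₂/r₁)/(2πkL) per layer, in series:
R_aluminium pipe wall = ln(144.6/140)/(2π×224×1) = 2.297×10^-5 K/W
R_cellular glass = ln(173.6/144.6)/(2π×0.0388×1) = 0.7498 K/W
R_ceramic-fibre blanket = ln(248.6/173.6)/(2π×0.0675×1) = 0.8467 K/W
R_outer film = 1/(h_o·2πr_oL) = 1/(8.98×2π×0.2486×1) = 0.07129 K/W
R_total = 1.668 K/W
Q = ΔT/R_total = 373/1.668
Q = 224 W/m
T_interface = T_inner − Q·ΣR(inner→interface) = 664 − 224×0.7498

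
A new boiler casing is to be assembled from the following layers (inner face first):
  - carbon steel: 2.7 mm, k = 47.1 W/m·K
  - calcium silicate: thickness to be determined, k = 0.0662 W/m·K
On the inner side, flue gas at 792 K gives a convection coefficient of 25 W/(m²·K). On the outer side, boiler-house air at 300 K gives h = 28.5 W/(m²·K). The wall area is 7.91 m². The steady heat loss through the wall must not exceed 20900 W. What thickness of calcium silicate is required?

L ≈ 7.35 mm

Treating each layer as a thermal resistance in series:
R_inner film = 1/(h_i·A) = 1/(25×7.91) = 0.005057 K/W
R_carbon steel = L/(kA) = 0.0027/(47.1×7.91) = 7.247×10^-6 K/W
R_outer film = 1/(h_o·A) = 1/(28.5×7.91) = 0.004436 K/W
Sum of the known resistances R_other = 0.0095 K/W
Required total resistance R_tot = ΔT/Q_allow = 492/20900 = 0.02354 K/W
R_calcium silicate = R_tot − R_other = 0.01404 K/W
L = R·k·A = 0.01404×0.0662×7.91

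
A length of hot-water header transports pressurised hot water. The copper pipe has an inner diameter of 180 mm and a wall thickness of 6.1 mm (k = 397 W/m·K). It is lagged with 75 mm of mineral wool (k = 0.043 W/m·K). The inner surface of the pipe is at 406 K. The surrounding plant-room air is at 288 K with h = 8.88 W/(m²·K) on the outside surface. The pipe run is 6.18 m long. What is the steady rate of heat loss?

Cylindrical conduction, so R = ln(r₂/r₁)/(2πkL) per layer, in series:
R_copper pipe wall = ln(96.1/90)/(2π×397×6.18) = 4.254×10^-6 K/W
R_mineral wool = ln(171.1/96.1)/(2π×0.043×6.18) = 0.3455 K/W
R_outer film = 1/(h_o·2πr_oL) = 1/(8.88×2π×0.1711×6.18) = 0.01695 K/W
R_total = 0.3624 K/W
Q = ΔT/R_total = 118/0.3624

Q ≈ 326 W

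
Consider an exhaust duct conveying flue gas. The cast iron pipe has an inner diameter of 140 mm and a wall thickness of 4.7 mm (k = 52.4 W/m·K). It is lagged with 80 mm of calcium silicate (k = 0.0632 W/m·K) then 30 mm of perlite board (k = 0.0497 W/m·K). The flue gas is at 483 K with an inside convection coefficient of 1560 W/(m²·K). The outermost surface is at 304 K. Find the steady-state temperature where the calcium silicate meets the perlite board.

T ≈ 346 K

Cylindrical conduction, so R = ln(r₂/r₁)/(2πkL) per layer, in series:
R_inner film = 1/(h_i·2πr₁L) = 1/(1560×2π×0.07×1) = 0.001457 K/W
R_cast iron pipe wall = ln(74.7/70)/(2π×52.4×1) = 1.974×10^-4 K/W
R_calcium silicate = ln(154.7/74.7)/(2π×0.0632×1) = 1.833 K/W
R_perlite board = ln(184.7/154.7)/(2π×0.0497×1) = 0.5676 K/W
R_total = 2.403 K/W
Q = ΔT/R_total = 179/2.403
Q = 74.5 W/m
T_interface = T_inner − Q·ΣR(inner→interface) = 483 − 74.5×1.835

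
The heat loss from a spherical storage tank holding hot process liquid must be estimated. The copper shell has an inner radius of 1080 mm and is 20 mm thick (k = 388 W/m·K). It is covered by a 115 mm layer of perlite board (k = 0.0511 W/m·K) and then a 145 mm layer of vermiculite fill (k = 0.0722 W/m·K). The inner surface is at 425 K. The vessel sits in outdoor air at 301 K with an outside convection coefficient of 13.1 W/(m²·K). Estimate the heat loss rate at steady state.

Q ≈ 530 W

Radial (spherical) resistances in series:
R_copper shell = (1/1.08 − 1/1.1)/(4π×388) = 3.453×10^-6 K/W
R_perlite board = (1/1.1 − 1/1.215)/(4π×0.0511) = 0.134 K/W
R_vermiculite fill = (1/1.215 − 1/1.36)/(4π×0.0722) = 0.09672 K/W
R_outer film = 1/(h·4πr_o²) = 1/(13.1×4π×1.36²) = 0.003284 K/W
R_total = 0.234 K/W
Q = ΔT/R_total = 124/0.234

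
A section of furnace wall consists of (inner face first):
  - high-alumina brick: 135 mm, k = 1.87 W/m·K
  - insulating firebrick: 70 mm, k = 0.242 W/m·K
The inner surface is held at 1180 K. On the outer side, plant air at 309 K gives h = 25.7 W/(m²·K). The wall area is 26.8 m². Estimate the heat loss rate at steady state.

Q ≈ 58300 W

Using the resistance-network approach (series):
R_high-alumina brick = L/(kA) = 0.135/(1.87×26.8) = 0.002694 K/W
R_insulating firebrick = L/(kA) = 0.07/(0.242×26.8) = 0.01079 K/W
R_outer film = 1/(h_o·A) = 1/(25.7×26.8) = 0.001452 K/W
R_total = 0.01494 K/W
Q = ΔT / R_total = 871 / 0.01494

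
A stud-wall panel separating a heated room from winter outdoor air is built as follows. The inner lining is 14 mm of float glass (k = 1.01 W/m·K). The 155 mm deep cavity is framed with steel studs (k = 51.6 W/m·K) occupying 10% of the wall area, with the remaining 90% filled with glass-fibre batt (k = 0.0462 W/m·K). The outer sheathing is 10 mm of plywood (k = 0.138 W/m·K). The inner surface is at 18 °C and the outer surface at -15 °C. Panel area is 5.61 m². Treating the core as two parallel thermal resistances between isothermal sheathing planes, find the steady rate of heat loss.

Sheathing layers in series; stud and cavity paths in parallel between them.
R_inner = 0.014/(1.01×5.61) = 0.002471 K/W
R_stud  = 0.155/(51.6×0.1×5.61) = 0.005355 K/W
R_cav   = 0.155/(0.0462×0.9×5.61) = 0.6645 K/W
1/R_core = 1/R_stud + 1/R_cav → R_core = 0.005312 K/W
R_outer = 0.01/(0.138×5.61) = 0.01292 K/W
R_total = 0.0207 K/W
Q = ΔT/R_total = 33/0.0207

Q ≈ 1590 W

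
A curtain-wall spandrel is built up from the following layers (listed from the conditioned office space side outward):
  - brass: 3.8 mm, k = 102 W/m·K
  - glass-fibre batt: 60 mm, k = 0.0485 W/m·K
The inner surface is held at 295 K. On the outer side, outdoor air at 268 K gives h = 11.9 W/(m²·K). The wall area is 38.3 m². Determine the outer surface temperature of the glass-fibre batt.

T ≈ 270 K

Using the resistance-network approach (series):
R_brass = L/(kA) = 0.0038/(102×38.3) = 9.727×10^-7 K/W
R_glass-fibre batt = L/(kA) = 0.06/(0.0485×38.3) = 0.0323 K/W
R_outer film = 1/(h_o·A) = 1/(11.9×38.3) = 0.002194 K/W
R_total = 0.0345 K/W;  Q = ΔT/R_total = 27/0.0345 = 782.7 W
T_interface = T_inner − Q·ΣR(inner→interface) = 295 − 783×0.0323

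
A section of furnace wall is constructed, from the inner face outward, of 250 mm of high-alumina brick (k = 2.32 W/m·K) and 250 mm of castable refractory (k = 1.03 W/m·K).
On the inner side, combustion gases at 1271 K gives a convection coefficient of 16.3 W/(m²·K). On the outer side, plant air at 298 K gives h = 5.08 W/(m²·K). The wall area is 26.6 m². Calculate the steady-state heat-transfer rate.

Q ≈ 42500 W

Series thermal resistances:
R_inner film = 1/(h_i·A) = 1/(16.3×26.6) = 0.002306 K/W
R_high-alumina brick = L/(kA) = 0.25/(2.32×26.6) = 0.004051 K/W
R_castable refractory = L/(kA) = 0.25/(1.03×26.6) = 0.009125 K/W
R_outer film = 1/(h_o·A) = 1/(5.08×26.6) = 0.0074 K/W
R_total = 0.02288 K/W
Q = ΔT / R_total = 973 / 0.02288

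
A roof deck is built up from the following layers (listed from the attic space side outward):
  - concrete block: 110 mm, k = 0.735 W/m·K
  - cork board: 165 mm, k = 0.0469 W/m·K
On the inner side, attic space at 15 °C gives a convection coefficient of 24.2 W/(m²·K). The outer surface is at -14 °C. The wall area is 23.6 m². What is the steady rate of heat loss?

Model the wall as resistances in series:
R_inner film = 1/(h_i·A) = 1/(24.2×23.6) = 0.001751 K/W
R_concrete block = L/(kA) = 0.11/(0.735×23.6) = 0.006342 K/W
R_cork board = L/(kA) = 0.165/(0.0469×23.6) = 0.1491 K/W
R_total = 0.1572 K/W
Q = ΔT / R_total = 29 / 0.1572

Q ≈ 185 W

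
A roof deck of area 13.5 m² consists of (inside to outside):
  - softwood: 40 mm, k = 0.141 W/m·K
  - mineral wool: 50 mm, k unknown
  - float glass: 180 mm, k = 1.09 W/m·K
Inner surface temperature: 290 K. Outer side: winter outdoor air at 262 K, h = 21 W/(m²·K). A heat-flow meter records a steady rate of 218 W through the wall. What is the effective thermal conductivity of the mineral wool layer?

Series thermal resistances:
R_softwood = L/(kA) = 0.04/(0.141×13.5) = 0.02101 K/W
R_float glass = L/(kA) = 0.18/(1.09×13.5) = 0.01223 K/W
R_outer film = 1/(h_o·A) = 1/(21×13.5) = 0.003527 K/W
Sum of known resistances R_other = 0.03677 K/W
Total R = ΔT/Q = 28/218 = 0.1284 K/W
R_mineral wool = R_total − R_other = 0.09167 K/W
k = L/(R·A) = 0.05/(0.09167×13.5)

k ≈ 0.0404 W/(m·K)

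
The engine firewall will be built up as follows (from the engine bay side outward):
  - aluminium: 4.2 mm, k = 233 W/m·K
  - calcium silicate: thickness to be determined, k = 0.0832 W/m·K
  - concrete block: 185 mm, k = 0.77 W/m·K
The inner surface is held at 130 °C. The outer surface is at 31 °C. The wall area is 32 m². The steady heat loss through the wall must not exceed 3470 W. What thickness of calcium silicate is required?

Thermal resistances in series:
R_aluminium = L/(kA) = 0.0042/(233×32) = 5.633×10^-7 K/W
R_concrete block = L/(kA) = 0.185/(0.77×32) = 0.007508 K/W
Sum of the known resistances R_other = 0.007509 K/W
Required total resistance R_tot = ΔT/Q_allow = 99/3470 = 0.02853 K/W
R_calcium silicate = R_tot − R_other = 0.02102 K/W
L = R·k·A = 0.02102×0.0832×32

L ≈ 56 mm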